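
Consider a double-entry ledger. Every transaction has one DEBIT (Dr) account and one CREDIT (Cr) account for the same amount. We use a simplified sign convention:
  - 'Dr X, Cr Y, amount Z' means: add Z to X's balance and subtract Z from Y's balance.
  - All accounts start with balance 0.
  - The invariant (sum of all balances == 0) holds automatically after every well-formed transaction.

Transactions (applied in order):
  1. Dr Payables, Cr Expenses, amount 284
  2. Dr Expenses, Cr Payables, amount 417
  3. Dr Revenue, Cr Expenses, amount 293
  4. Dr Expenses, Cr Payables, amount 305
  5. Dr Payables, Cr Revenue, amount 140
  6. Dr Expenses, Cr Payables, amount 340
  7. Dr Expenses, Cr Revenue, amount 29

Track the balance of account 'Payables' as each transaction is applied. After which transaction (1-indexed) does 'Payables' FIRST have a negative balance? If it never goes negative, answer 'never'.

After txn 1: Payables=284
After txn 2: Payables=-133

Answer: 2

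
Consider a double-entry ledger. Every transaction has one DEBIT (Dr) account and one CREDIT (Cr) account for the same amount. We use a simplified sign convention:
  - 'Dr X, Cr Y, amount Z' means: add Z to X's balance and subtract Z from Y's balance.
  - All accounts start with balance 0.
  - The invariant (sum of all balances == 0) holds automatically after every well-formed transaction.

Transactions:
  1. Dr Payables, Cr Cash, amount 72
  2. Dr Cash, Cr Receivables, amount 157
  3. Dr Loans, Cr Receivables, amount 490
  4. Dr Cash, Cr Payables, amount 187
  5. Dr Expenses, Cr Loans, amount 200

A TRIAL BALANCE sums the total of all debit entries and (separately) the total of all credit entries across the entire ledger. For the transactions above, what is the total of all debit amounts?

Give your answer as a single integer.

Answer: 1106

Derivation:
Txn 1: debit+=72
Txn 2: debit+=157
Txn 3: debit+=490
Txn 4: debit+=187
Txn 5: debit+=200
Total debits = 1106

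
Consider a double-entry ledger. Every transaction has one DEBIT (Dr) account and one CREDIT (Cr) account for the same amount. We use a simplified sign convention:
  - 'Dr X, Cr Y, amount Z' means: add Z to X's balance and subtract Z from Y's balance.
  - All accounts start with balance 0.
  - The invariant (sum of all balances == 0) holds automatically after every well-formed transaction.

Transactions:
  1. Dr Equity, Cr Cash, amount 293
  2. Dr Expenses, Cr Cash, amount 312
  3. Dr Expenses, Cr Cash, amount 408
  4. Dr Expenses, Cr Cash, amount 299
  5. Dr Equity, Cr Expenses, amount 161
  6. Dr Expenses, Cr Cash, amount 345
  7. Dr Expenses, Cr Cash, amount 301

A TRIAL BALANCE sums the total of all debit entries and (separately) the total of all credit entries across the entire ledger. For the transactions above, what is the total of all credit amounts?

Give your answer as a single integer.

Answer: 2119

Derivation:
Txn 1: credit+=293
Txn 2: credit+=312
Txn 3: credit+=408
Txn 4: credit+=299
Txn 5: credit+=161
Txn 6: credit+=345
Txn 7: credit+=301
Total credits = 2119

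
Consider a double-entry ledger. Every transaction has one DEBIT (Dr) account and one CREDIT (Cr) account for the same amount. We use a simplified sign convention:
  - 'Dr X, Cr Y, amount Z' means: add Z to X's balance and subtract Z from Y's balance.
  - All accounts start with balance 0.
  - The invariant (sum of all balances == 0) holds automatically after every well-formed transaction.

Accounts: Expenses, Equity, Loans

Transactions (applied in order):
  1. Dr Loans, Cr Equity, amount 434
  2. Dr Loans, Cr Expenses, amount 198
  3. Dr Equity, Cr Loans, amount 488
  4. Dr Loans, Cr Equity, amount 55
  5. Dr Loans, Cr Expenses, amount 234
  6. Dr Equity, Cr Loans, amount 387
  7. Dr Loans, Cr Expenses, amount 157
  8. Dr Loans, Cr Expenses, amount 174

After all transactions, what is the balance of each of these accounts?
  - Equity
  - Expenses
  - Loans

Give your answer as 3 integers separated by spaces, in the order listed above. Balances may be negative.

After txn 1 (Dr Loans, Cr Equity, amount 434): Equity=-434 Loans=434
After txn 2 (Dr Loans, Cr Expenses, amount 198): Equity=-434 Expenses=-198 Loans=632
After txn 3 (Dr Equity, Cr Loans, amount 488): Equity=54 Expenses=-198 Loans=144
After txn 4 (Dr Loans, Cr Equity, amount 55): Equity=-1 Expenses=-198 Loans=199
After txn 5 (Dr Loans, Cr Expenses, amount 234): Equity=-1 Expenses=-432 Loans=433
After txn 6 (Dr Equity, Cr Loans, amount 387): Equity=386 Expenses=-432 Loans=46
After txn 7 (Dr Loans, Cr Expenses, amount 157): Equity=386 Expenses=-589 Loans=203
After txn 8 (Dr Loans, Cr Expenses, amount 174): Equity=386 Expenses=-763 Loans=377

Answer: 386 -763 377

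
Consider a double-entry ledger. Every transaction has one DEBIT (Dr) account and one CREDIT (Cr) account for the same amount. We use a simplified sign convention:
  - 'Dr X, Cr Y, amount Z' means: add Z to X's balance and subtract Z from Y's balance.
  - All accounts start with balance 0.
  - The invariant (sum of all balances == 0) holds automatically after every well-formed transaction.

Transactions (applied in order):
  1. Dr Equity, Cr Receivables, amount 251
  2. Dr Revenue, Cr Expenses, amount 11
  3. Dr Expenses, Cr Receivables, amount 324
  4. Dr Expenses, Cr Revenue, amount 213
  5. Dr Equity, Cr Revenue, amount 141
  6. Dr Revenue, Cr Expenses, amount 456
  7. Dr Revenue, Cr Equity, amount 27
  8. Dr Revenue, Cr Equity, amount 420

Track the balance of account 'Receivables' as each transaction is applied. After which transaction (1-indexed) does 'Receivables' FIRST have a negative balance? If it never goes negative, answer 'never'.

After txn 1: Receivables=-251

Answer: 1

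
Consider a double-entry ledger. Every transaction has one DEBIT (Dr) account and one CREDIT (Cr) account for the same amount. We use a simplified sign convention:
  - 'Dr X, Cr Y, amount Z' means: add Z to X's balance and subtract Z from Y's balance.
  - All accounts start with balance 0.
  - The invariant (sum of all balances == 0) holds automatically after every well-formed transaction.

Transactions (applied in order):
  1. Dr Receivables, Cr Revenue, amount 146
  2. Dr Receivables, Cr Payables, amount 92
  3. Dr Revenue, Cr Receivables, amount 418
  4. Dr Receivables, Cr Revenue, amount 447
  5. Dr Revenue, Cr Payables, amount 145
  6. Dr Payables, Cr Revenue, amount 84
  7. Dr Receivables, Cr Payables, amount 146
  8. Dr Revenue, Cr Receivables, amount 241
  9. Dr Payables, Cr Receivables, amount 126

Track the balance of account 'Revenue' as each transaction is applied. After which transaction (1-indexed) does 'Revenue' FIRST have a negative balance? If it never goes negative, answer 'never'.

Answer: 1

Derivation:
After txn 1: Revenue=-146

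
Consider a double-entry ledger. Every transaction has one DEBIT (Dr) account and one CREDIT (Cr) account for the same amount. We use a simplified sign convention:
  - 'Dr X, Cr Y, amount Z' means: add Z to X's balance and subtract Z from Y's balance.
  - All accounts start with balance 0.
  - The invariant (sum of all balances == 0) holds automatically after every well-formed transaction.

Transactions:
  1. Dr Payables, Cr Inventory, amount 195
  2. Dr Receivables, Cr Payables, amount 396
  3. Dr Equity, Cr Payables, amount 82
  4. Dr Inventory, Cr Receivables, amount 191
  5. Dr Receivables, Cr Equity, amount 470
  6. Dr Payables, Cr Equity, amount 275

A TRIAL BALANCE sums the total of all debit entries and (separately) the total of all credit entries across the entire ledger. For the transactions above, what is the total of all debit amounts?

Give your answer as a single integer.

Answer: 1609

Derivation:
Txn 1: debit+=195
Txn 2: debit+=396
Txn 3: debit+=82
Txn 4: debit+=191
Txn 5: debit+=470
Txn 6: debit+=275
Total debits = 1609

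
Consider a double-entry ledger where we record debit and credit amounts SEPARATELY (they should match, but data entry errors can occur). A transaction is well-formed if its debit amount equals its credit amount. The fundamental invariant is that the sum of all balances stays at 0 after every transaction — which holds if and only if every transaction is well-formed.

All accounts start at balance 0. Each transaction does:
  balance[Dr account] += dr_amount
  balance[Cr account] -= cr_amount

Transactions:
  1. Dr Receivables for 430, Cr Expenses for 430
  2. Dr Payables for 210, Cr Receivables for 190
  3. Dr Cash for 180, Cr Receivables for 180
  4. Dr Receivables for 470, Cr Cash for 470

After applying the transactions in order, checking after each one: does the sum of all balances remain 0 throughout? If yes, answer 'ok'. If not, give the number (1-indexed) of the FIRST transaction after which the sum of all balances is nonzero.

After txn 1: dr=430 cr=430 sum_balances=0
After txn 2: dr=210 cr=190 sum_balances=20
After txn 3: dr=180 cr=180 sum_balances=20
After txn 4: dr=470 cr=470 sum_balances=20

Answer: 2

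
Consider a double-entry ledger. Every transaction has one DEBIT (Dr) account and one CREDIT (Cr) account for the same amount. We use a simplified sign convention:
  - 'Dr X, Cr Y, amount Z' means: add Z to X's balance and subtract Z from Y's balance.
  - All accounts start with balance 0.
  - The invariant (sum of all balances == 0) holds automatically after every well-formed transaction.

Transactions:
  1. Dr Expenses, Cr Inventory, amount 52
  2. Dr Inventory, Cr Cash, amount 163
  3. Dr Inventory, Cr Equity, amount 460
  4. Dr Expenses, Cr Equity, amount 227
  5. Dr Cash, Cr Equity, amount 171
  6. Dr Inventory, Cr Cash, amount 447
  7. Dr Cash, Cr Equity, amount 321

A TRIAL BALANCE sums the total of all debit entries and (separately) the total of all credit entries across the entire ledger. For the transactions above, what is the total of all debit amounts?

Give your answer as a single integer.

Txn 1: debit+=52
Txn 2: debit+=163
Txn 3: debit+=460
Txn 4: debit+=227
Txn 5: debit+=171
Txn 6: debit+=447
Txn 7: debit+=321
Total debits = 1841

Answer: 1841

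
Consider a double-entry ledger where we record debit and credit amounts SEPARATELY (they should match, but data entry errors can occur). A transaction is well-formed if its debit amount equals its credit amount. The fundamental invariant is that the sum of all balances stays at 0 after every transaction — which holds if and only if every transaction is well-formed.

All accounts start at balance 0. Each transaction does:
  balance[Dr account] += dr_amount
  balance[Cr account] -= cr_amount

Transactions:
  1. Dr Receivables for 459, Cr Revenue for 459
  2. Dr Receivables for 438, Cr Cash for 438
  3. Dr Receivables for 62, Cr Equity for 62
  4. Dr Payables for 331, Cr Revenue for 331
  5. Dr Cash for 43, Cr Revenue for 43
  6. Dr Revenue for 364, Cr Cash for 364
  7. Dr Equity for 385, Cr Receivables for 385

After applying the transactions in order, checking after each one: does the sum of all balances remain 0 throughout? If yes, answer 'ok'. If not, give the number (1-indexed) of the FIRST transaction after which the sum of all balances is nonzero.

After txn 1: dr=459 cr=459 sum_balances=0
After txn 2: dr=438 cr=438 sum_balances=0
After txn 3: dr=62 cr=62 sum_balances=0
After txn 4: dr=331 cr=331 sum_balances=0
After txn 5: dr=43 cr=43 sum_balances=0
After txn 6: dr=364 cr=364 sum_balances=0
After txn 7: dr=385 cr=385 sum_balances=0

Answer: ok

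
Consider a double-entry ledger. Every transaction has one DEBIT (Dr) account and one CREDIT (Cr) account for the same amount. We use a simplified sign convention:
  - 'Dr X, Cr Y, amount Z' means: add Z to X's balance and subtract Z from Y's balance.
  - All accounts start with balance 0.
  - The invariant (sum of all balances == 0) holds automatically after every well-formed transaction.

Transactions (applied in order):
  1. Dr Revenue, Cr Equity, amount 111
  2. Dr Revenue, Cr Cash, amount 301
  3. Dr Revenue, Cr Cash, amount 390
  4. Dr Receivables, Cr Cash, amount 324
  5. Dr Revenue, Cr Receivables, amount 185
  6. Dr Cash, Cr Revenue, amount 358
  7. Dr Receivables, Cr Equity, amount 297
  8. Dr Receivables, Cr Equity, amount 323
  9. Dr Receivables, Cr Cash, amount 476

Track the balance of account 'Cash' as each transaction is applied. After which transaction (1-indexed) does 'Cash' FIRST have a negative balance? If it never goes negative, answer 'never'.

After txn 1: Cash=0
After txn 2: Cash=-301

Answer: 2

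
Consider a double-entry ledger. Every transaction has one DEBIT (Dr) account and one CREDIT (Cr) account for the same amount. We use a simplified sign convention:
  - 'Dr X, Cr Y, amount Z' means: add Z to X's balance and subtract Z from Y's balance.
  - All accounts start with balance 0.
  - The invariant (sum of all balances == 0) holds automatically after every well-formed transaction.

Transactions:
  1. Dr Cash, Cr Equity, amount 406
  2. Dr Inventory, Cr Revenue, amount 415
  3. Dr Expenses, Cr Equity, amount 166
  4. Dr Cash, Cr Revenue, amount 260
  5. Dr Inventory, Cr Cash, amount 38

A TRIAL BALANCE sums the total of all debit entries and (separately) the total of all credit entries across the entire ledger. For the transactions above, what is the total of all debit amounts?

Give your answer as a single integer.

Txn 1: debit+=406
Txn 2: debit+=415
Txn 3: debit+=166
Txn 4: debit+=260
Txn 5: debit+=38
Total debits = 1285

Answer: 1285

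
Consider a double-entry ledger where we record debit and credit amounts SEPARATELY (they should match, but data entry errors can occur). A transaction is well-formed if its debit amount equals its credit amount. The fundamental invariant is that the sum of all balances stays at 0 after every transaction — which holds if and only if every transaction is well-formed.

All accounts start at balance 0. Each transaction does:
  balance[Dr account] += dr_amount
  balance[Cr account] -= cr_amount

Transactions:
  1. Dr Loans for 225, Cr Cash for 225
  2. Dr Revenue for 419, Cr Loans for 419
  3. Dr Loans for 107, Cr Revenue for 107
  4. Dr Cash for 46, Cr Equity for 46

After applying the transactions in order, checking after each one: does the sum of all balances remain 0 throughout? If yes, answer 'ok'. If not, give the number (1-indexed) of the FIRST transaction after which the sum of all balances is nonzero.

Answer: ok

Derivation:
After txn 1: dr=225 cr=225 sum_balances=0
After txn 2: dr=419 cr=419 sum_balances=0
After txn 3: dr=107 cr=107 sum_balances=0
After txn 4: dr=46 cr=46 sum_balances=0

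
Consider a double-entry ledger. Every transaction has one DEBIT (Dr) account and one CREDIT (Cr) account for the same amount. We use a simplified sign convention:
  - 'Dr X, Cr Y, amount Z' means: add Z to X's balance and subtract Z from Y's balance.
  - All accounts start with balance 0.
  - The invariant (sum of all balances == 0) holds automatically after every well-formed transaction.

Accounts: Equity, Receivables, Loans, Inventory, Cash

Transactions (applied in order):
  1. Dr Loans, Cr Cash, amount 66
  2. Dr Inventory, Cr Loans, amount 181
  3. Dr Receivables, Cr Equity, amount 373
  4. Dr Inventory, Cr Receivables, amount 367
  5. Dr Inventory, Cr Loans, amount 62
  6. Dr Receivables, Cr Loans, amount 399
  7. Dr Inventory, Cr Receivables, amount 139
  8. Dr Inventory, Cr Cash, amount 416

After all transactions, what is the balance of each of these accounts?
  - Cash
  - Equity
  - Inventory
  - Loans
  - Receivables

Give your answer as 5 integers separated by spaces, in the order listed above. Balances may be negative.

Answer: -482 -373 1165 -576 266

Derivation:
After txn 1 (Dr Loans, Cr Cash, amount 66): Cash=-66 Loans=66
After txn 2 (Dr Inventory, Cr Loans, amount 181): Cash=-66 Inventory=181 Loans=-115
After txn 3 (Dr Receivables, Cr Equity, amount 373): Cash=-66 Equity=-373 Inventory=181 Loans=-115 Receivables=373
After txn 4 (Dr Inventory, Cr Receivables, amount 367): Cash=-66 Equity=-373 Inventory=548 Loans=-115 Receivables=6
After txn 5 (Dr Inventory, Cr Loans, amount 62): Cash=-66 Equity=-373 Inventory=610 Loans=-177 Receivables=6
After txn 6 (Dr Receivables, Cr Loans, amount 399): Cash=-66 Equity=-373 Inventory=610 Loans=-576 Receivables=405
After txn 7 (Dr Inventory, Cr Receivables, amount 139): Cash=-66 Equity=-373 Inventory=749 Loans=-576 Receivables=266
After txn 8 (Dr Inventory, Cr Cash, amount 416): Cash=-482 Equity=-373 Inventory=1165 Loans=-576 Receivables=266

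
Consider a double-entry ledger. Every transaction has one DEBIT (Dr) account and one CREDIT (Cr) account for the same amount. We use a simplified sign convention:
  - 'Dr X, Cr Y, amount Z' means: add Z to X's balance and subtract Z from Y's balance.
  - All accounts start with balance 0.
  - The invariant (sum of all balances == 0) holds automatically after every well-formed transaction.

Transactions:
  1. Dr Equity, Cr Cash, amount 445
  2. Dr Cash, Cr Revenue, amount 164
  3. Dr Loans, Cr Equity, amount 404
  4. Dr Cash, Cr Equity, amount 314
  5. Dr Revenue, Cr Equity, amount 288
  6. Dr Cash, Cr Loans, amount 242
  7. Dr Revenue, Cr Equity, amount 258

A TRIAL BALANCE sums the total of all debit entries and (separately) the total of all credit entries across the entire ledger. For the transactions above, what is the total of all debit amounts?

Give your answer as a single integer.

Txn 1: debit+=445
Txn 2: debit+=164
Txn 3: debit+=404
Txn 4: debit+=314
Txn 5: debit+=288
Txn 6: debit+=242
Txn 7: debit+=258
Total debits = 2115

Answer: 2115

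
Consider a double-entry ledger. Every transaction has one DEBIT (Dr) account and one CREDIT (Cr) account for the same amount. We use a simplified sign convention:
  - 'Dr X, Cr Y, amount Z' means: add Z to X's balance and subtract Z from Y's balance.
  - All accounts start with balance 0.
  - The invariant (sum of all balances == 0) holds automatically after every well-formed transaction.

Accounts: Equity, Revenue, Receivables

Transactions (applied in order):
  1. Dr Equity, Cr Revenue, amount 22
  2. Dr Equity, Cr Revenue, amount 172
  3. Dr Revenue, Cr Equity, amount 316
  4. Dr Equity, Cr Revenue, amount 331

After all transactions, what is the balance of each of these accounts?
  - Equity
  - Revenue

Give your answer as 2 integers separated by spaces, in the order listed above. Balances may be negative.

After txn 1 (Dr Equity, Cr Revenue, amount 22): Equity=22 Revenue=-22
After txn 2 (Dr Equity, Cr Revenue, amount 172): Equity=194 Revenue=-194
After txn 3 (Dr Revenue, Cr Equity, amount 316): Equity=-122 Revenue=122
After txn 4 (Dr Equity, Cr Revenue, amount 331): Equity=209 Revenue=-209

Answer: 209 -209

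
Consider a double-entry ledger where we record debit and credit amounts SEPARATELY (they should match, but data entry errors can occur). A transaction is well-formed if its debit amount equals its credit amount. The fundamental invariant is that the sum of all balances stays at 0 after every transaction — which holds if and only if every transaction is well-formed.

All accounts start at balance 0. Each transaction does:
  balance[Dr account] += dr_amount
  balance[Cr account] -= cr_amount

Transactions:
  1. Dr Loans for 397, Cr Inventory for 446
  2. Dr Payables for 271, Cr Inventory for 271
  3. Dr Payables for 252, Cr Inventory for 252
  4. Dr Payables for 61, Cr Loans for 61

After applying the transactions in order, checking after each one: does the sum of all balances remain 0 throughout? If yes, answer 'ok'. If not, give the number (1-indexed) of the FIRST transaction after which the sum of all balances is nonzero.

Answer: 1

Derivation:
After txn 1: dr=397 cr=446 sum_balances=-49
After txn 2: dr=271 cr=271 sum_balances=-49
After txn 3: dr=252 cr=252 sum_balances=-49
After txn 4: dr=61 cr=61 sum_balances=-49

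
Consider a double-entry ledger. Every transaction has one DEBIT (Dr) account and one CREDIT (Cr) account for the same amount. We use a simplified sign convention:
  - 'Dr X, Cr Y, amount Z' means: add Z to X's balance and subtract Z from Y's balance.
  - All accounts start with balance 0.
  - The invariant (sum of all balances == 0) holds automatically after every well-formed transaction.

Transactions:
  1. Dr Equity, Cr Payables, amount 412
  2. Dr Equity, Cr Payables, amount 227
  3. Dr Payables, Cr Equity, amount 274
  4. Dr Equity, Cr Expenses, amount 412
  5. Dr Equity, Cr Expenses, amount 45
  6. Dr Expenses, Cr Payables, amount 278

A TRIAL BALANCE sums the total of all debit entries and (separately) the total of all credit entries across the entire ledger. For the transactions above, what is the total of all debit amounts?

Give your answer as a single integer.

Answer: 1648

Derivation:
Txn 1: debit+=412
Txn 2: debit+=227
Txn 3: debit+=274
Txn 4: debit+=412
Txn 5: debit+=45
Txn 6: debit+=278
Total debits = 1648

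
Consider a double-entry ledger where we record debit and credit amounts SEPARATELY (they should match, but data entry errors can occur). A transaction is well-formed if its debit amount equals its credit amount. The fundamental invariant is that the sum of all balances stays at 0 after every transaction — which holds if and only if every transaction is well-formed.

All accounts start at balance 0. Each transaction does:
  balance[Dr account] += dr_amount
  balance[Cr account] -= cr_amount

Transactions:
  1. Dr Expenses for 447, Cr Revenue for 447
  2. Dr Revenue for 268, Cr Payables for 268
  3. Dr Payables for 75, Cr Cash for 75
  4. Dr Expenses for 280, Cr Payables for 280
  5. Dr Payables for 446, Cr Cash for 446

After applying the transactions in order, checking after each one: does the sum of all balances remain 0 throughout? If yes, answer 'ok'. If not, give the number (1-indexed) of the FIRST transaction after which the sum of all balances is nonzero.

Answer: ok

Derivation:
After txn 1: dr=447 cr=447 sum_balances=0
After txn 2: dr=268 cr=268 sum_balances=0
After txn 3: dr=75 cr=75 sum_balances=0
After txn 4: dr=280 cr=280 sum_balances=0
After txn 5: dr=446 cr=446 sum_balances=0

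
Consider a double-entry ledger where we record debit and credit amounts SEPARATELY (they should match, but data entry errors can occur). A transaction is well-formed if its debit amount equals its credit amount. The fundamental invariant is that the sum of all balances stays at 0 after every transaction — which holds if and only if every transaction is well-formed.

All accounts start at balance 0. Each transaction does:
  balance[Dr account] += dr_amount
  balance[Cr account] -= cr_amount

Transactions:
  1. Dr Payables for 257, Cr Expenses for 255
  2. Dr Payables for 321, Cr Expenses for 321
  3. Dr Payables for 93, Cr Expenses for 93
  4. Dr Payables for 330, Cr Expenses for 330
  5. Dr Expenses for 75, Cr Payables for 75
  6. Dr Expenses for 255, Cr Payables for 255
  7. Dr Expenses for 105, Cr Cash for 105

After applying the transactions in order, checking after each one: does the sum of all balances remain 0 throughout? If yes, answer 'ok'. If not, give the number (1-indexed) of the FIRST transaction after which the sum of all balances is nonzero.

Answer: 1

Derivation:
After txn 1: dr=257 cr=255 sum_balances=2
After txn 2: dr=321 cr=321 sum_balances=2
After txn 3: dr=93 cr=93 sum_balances=2
After txn 4: dr=330 cr=330 sum_balances=2
After txn 5: dr=75 cr=75 sum_balances=2
After txn 6: dr=255 cr=255 sum_balances=2
After txn 7: dr=105 cr=105 sum_balances=2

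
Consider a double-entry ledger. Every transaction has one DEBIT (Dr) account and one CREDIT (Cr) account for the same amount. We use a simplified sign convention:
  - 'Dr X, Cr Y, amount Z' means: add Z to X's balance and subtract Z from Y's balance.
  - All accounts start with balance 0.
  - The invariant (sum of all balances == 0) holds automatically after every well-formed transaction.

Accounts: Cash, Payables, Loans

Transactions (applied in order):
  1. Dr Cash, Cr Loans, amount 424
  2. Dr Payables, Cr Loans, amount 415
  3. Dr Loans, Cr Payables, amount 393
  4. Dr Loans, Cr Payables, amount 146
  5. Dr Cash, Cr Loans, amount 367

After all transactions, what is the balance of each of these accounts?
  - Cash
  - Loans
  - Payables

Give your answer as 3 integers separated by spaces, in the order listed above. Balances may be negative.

After txn 1 (Dr Cash, Cr Loans, amount 424): Cash=424 Loans=-424
After txn 2 (Dr Payables, Cr Loans, amount 415): Cash=424 Loans=-839 Payables=415
After txn 3 (Dr Loans, Cr Payables, amount 393): Cash=424 Loans=-446 Payables=22
After txn 4 (Dr Loans, Cr Payables, amount 146): Cash=424 Loans=-300 Payables=-124
After txn 5 (Dr Cash, Cr Loans, amount 367): Cash=791 Loans=-667 Payables=-124

Answer: 791 -667 -124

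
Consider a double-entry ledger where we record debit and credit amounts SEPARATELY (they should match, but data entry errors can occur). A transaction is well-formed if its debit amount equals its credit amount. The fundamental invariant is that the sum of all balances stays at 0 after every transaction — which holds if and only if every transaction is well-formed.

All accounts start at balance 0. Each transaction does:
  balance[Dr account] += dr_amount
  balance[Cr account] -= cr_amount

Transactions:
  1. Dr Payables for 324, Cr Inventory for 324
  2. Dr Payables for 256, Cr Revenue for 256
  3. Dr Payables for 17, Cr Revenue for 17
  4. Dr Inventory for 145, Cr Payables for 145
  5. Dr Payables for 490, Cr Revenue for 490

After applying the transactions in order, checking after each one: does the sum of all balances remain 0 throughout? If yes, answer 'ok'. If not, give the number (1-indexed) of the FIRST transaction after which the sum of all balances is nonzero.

After txn 1: dr=324 cr=324 sum_balances=0
After txn 2: dr=256 cr=256 sum_balances=0
After txn 3: dr=17 cr=17 sum_balances=0
After txn 4: dr=145 cr=145 sum_balances=0
After txn 5: dr=490 cr=490 sum_balances=0

Answer: ok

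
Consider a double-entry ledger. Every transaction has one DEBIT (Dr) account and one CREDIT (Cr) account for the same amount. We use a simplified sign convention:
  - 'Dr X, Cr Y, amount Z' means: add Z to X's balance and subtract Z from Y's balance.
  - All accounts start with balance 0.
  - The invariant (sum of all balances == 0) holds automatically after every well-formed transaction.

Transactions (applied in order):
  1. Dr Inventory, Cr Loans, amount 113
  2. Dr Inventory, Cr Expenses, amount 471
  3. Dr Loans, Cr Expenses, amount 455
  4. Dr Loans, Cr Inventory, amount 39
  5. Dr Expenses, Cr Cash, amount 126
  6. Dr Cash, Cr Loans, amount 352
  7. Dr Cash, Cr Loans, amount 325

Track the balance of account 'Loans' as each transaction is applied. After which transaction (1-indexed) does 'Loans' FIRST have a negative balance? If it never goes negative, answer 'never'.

After txn 1: Loans=-113

Answer: 1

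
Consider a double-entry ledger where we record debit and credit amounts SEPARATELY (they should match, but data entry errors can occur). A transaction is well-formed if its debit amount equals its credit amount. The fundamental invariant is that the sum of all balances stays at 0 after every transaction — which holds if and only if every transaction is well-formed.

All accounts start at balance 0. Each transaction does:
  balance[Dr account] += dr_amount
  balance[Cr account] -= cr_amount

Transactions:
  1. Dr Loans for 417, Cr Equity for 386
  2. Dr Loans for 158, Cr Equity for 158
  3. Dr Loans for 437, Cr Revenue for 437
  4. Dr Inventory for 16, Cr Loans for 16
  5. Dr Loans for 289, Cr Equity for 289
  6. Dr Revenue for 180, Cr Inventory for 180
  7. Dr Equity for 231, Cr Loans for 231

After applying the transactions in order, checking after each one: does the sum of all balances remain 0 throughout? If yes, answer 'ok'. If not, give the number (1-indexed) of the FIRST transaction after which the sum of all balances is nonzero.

Answer: 1

Derivation:
After txn 1: dr=417 cr=386 sum_balances=31
After txn 2: dr=158 cr=158 sum_balances=31
After txn 3: dr=437 cr=437 sum_balances=31
After txn 4: dr=16 cr=16 sum_balances=31
After txn 5: dr=289 cr=289 sum_balances=31
After txn 6: dr=180 cr=180 sum_balances=31
After txn 7: dr=231 cr=231 sum_balances=31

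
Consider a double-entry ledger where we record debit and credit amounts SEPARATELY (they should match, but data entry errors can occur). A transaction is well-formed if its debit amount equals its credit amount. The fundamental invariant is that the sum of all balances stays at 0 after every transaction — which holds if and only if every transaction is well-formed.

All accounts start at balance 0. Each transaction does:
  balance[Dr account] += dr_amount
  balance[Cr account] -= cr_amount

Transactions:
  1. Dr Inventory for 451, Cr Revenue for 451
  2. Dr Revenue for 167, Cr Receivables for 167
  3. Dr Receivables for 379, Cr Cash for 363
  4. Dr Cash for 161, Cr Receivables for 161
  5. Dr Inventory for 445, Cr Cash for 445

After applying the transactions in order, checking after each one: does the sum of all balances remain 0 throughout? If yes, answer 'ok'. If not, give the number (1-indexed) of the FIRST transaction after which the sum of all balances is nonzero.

Answer: 3

Derivation:
After txn 1: dr=451 cr=451 sum_balances=0
After txn 2: dr=167 cr=167 sum_balances=0
After txn 3: dr=379 cr=363 sum_balances=16
After txn 4: dr=161 cr=161 sum_balances=16
After txn 5: dr=445 cr=445 sum_balances=16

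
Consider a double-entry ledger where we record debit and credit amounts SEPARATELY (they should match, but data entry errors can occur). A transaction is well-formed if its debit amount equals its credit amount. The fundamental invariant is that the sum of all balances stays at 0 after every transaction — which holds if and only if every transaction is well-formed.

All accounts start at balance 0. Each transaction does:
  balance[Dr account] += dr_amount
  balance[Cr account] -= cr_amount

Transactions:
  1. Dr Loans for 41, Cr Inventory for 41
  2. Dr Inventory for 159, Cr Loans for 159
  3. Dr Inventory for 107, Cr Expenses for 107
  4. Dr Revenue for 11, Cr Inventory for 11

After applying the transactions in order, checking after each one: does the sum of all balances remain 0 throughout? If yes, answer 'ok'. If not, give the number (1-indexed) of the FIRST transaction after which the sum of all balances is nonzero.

After txn 1: dr=41 cr=41 sum_balances=0
After txn 2: dr=159 cr=159 sum_balances=0
After txn 3: dr=107 cr=107 sum_balances=0
After txn 4: dr=11 cr=11 sum_balances=0

Answer: ok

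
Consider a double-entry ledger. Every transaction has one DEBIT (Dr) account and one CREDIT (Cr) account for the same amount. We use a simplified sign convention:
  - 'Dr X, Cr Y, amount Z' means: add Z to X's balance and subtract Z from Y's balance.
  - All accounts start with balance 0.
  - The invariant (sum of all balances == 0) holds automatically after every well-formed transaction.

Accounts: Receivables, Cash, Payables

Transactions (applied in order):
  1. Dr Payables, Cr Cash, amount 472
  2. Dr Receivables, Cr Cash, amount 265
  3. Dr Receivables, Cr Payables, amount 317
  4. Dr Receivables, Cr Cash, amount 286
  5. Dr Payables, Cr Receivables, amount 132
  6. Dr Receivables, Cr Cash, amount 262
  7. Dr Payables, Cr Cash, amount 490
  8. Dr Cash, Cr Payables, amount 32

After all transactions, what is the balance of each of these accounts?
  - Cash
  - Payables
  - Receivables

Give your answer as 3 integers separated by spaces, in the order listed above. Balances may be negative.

Answer: -1743 745 998

Derivation:
After txn 1 (Dr Payables, Cr Cash, amount 472): Cash=-472 Payables=472
After txn 2 (Dr Receivables, Cr Cash, amount 265): Cash=-737 Payables=472 Receivables=265
After txn 3 (Dr Receivables, Cr Payables, amount 317): Cash=-737 Payables=155 Receivables=582
After txn 4 (Dr Receivables, Cr Cash, amount 286): Cash=-1023 Payables=155 Receivables=868
After txn 5 (Dr Payables, Cr Receivables, amount 132): Cash=-1023 Payables=287 Receivables=736
After txn 6 (Dr Receivables, Cr Cash, amount 262): Cash=-1285 Payables=287 Receivables=998
After txn 7 (Dr Payables, Cr Cash, amount 490): Cash=-1775 Payables=777 Receivables=998
After txn 8 (Dr Cash, Cr Payables, amount 32): Cash=-1743 Payables=745 Receivables=998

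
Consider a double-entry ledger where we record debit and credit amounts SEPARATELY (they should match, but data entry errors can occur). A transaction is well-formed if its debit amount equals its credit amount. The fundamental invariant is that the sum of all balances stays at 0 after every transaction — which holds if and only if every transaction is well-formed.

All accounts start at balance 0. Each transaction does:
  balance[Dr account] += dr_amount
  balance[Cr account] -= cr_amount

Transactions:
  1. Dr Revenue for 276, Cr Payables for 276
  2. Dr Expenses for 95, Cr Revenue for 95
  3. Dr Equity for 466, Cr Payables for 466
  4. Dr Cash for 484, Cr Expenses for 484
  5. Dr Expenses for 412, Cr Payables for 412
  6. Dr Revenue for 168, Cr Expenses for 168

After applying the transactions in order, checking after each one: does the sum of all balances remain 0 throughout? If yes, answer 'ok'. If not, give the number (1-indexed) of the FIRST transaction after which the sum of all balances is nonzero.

Answer: ok

Derivation:
After txn 1: dr=276 cr=276 sum_balances=0
After txn 2: dr=95 cr=95 sum_balances=0
After txn 3: dr=466 cr=466 sum_balances=0
After txn 4: dr=484 cr=484 sum_balances=0
After txn 5: dr=412 cr=412 sum_balances=0
After txn 6: dr=168 cr=168 sum_balances=0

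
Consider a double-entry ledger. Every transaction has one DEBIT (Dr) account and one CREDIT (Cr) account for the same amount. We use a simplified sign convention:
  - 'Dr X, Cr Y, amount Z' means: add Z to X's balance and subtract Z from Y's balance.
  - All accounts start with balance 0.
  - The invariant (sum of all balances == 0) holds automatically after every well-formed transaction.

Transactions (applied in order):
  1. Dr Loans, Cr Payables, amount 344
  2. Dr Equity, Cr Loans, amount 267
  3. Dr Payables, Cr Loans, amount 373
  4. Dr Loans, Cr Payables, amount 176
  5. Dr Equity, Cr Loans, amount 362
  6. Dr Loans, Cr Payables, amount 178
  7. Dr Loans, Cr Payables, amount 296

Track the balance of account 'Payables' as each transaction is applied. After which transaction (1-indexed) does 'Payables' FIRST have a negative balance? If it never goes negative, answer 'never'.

After txn 1: Payables=-344

Answer: 1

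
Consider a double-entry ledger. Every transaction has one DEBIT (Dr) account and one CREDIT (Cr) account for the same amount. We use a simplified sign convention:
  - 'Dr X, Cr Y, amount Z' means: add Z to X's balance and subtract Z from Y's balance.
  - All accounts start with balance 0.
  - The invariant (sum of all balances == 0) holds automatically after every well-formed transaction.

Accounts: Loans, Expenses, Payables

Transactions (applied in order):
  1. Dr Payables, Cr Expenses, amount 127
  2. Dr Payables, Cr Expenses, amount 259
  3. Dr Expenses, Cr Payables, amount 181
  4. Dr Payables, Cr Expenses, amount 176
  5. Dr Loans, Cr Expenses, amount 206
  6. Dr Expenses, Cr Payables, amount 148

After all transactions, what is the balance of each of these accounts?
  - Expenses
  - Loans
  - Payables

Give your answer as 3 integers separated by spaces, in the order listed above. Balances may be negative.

After txn 1 (Dr Payables, Cr Expenses, amount 127): Expenses=-127 Payables=127
After txn 2 (Dr Payables, Cr Expenses, amount 259): Expenses=-386 Payables=386
After txn 3 (Dr Expenses, Cr Payables, amount 181): Expenses=-205 Payables=205
After txn 4 (Dr Payables, Cr Expenses, amount 176): Expenses=-381 Payables=381
After txn 5 (Dr Loans, Cr Expenses, amount 206): Expenses=-587 Loans=206 Payables=381
After txn 6 (Dr Expenses, Cr Payables, amount 148): Expenses=-439 Loans=206 Payables=233

Answer: -439 206 233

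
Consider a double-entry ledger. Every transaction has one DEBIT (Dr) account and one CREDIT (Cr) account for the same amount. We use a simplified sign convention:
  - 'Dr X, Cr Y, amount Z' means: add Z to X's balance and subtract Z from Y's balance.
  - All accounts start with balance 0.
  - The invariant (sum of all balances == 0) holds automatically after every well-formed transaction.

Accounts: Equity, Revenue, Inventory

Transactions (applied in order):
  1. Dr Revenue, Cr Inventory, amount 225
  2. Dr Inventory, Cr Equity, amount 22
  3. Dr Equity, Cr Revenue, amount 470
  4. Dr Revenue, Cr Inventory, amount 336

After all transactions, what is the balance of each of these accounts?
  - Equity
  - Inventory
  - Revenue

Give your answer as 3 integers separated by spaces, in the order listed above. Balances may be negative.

Answer: 448 -539 91

Derivation:
After txn 1 (Dr Revenue, Cr Inventory, amount 225): Inventory=-225 Revenue=225
After txn 2 (Dr Inventory, Cr Equity, amount 22): Equity=-22 Inventory=-203 Revenue=225
After txn 3 (Dr Equity, Cr Revenue, amount 470): Equity=448 Inventory=-203 Revenue=-245
After txn 4 (Dr Revenue, Cr Inventory, amount 336): Equity=448 Inventory=-539 Revenue=91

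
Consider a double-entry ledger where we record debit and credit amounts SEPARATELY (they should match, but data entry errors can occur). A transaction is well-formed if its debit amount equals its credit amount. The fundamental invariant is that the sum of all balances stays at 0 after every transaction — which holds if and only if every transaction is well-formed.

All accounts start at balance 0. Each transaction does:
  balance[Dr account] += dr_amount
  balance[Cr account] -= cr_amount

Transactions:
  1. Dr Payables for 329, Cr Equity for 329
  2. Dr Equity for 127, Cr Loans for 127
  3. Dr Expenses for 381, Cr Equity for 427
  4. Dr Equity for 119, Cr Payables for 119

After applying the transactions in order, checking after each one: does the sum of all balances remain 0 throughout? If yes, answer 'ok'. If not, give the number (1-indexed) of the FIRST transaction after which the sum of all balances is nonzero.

After txn 1: dr=329 cr=329 sum_balances=0
After txn 2: dr=127 cr=127 sum_balances=0
After txn 3: dr=381 cr=427 sum_balances=-46
After txn 4: dr=119 cr=119 sum_balances=-46

Answer: 3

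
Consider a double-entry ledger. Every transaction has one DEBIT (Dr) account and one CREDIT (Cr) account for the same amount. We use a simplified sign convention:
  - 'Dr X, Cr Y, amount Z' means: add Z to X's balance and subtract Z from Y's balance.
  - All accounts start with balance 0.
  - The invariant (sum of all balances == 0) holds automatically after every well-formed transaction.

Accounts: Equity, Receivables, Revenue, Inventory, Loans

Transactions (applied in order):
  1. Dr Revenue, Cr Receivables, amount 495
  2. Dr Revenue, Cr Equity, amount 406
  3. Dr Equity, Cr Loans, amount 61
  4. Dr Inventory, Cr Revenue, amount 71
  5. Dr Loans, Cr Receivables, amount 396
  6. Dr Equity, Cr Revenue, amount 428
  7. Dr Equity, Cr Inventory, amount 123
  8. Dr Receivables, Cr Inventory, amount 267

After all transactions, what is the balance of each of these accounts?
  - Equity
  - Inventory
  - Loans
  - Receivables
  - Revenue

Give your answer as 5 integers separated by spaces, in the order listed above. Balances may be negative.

After txn 1 (Dr Revenue, Cr Receivables, amount 495): Receivables=-495 Revenue=495
After txn 2 (Dr Revenue, Cr Equity, amount 406): Equity=-406 Receivables=-495 Revenue=901
After txn 3 (Dr Equity, Cr Loans, amount 61): Equity=-345 Loans=-61 Receivables=-495 Revenue=901
After txn 4 (Dr Inventory, Cr Revenue, amount 71): Equity=-345 Inventory=71 Loans=-61 Receivables=-495 Revenue=830
After txn 5 (Dr Loans, Cr Receivables, amount 396): Equity=-345 Inventory=71 Loans=335 Receivables=-891 Revenue=830
After txn 6 (Dr Equity, Cr Revenue, amount 428): Equity=83 Inventory=71 Loans=335 Receivables=-891 Revenue=402
After txn 7 (Dr Equity, Cr Inventory, amount 123): Equity=206 Inventory=-52 Loans=335 Receivables=-891 Revenue=402
After txn 8 (Dr Receivables, Cr Inventory, amount 267): Equity=206 Inventory=-319 Loans=335 Receivables=-624 Revenue=402

Answer: 206 -319 335 -624 402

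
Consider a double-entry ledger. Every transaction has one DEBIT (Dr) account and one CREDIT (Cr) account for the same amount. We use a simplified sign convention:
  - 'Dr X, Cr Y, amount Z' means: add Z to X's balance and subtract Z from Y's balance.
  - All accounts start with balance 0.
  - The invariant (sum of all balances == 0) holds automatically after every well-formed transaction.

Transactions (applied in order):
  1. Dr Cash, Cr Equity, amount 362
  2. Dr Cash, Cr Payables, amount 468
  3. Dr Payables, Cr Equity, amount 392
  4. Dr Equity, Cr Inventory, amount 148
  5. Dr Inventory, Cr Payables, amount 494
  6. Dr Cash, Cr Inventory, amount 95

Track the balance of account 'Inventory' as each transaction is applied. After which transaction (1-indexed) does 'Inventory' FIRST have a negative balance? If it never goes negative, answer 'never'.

After txn 1: Inventory=0
After txn 2: Inventory=0
After txn 3: Inventory=0
After txn 4: Inventory=-148

Answer: 4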